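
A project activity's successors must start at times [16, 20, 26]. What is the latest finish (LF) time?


LF = min of all successor start times
Successors start at: [16, 20, 26]
LF = min(16, 20, 26)
= 16


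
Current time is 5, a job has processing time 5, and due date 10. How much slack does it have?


Slack = due - current_time - processing
= 10 - 5 - 5
= 0


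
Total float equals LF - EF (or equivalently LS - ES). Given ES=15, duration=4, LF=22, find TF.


EF = ES + duration = 15 + 4 = 19
LS = LF - duration = 22 - 4 = 18
Total Float = LF - EF = 22 - 19
(or LS - ES = 18 - 15)
= 3


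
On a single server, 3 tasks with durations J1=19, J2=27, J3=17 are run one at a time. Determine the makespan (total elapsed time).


Sequential makespan: sum all processing times
= 19 + 27 + 17
= 63 time units


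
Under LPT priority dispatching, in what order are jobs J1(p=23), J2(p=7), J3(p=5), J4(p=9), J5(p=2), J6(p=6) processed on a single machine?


LPT: sort by longest processing time first
  J1: p=23
  J4: p=9
  J2: p=7
  J6: p=6
  J3: p=5
  J5: p=2
Order: J1 → J4 → J2 → J6 → J3 → J5


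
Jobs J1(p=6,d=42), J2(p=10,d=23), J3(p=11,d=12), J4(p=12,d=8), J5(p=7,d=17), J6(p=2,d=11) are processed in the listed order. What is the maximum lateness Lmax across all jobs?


Lateness per job (L = C - d):
  J1: C=6, d=42, L=-36
  J2: C=16, d=23, L=-7
  J3: C=27, d=12, L=15
  J4: C=39, d=8, L=31
  J5: C=46, d=17, L=29
  J6: C=48, d=11, L=37
Lmax = max(-36, -7, 15, 31, 29, 37)
= 37


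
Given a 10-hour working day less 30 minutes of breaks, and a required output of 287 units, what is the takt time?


Available = 10×60 - 30 = 570 min
Takt time = 570 / 287
= 1.99 min/unit


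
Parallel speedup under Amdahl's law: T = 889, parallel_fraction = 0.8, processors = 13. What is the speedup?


Amdahl's law: T_p = T × ((1-p) + p/N)
= 889 × ((1-0.8) + 0.8/13)
= 889 × (0.20 + 0.0615)
= 889 × 0.2615
= 232.51
Speedup = 889/232.51
= 3.82×


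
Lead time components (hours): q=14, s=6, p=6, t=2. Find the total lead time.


Lead time = queue + setup + processing + transit
= 14 + 6 + 6 + 2
= 28 hours


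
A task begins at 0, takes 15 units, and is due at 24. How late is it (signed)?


Completion = 0 + 15 = 15
Lateness = C - d = 15 - 24
= -9


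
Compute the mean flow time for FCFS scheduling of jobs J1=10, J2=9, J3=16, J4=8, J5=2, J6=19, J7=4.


Completion times:
  J1: completes at 10
  J2: completes at 19
  J3: completes at 35
  J4: completes at 43
  J5: completes at 45
  J6: completes at 64
  J7: completes at 68
Sum = 284
Average = 284/7
= 40.57


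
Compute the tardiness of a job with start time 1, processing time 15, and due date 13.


Completion = start + processing = 1 + 15 = 16
Tardiness = max(0, C - d) = max(0, 16 - 13)
= max(0, 3)
= 3


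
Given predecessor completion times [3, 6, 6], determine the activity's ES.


ES = max of all predecessor completion times
Predecessors: [3, 6, 6]
ES = max(3, 6, 6)
= 6


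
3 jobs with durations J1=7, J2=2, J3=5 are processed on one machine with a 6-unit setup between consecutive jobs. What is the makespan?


Makespan = Σ processing + (n-1) × setup
= (7 + 2 + 5) + (3-1)×6
= 14 + 12
= 26 time units


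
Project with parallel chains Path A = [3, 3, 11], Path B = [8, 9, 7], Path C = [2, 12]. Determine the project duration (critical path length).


Path A: 3 + 3 + 11 = 17
Path B: 8 + 9 + 7 = 24
Path C: 2 + 12 = 14
Critical path = longest = max(17, 24, 14)
= 24 (Path B)


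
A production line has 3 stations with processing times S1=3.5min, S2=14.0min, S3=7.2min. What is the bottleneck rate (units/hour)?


Bottleneck = longest station time
Station times: [3.5, 14.0, 7.2]
Max = 14.0 min
Rate = 60 / 14.0
= 4.29 units/hour (bottleneck: 14.0min)


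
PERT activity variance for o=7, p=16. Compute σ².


σ² = ((p - o) / 6)² = (p - o)² / 36
= (16 - 7)² / 36
= 9² / 36
= 81 / 36
= 2.2500


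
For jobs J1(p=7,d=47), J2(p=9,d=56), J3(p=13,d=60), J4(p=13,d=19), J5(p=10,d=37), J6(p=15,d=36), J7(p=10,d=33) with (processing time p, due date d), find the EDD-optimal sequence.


EDD: sort by earliest due date
  J4: d=19, p=13
  J7: d=33, p=10
  J6: d=36, p=15
  J5: d=37, p=10
  J1: d=47, p=7
  J2: d=56, p=9
  J3: d=60, p=13
Order: J4 → J7 → J6 → J5 → J1 → J2 → J3


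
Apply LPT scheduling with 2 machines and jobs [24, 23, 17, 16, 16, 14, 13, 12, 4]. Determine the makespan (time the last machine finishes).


Jobs (LPT sorted): [24, 23, 17, 16, 16, 14, 13, 12, 4]
Machines: 2
  J=24 → Machine 1 (load: 0+24=24)
  J=23 → Machine 2 (load: 0+23=23)
  J=17 → Machine 2 (load: 23+17=40)
  J=16 → Machine 1 (load: 24+16=40)
  J=16 → Machine 1 (load: 40+16=56)
  J=14 → Machine 2 (load: 40+14=54)
  J=13 → Machine 2 (load: 54+13=67)
  J=12 → Machine 1 (load: 56+12=68)
  J=4 → Machine 2 (load: 67+4=71)
Machine loads: [68, 71]
Makespan = max = 71 time units


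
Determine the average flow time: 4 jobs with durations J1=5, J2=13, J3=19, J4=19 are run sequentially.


Completion times:
  J1: completes at 5
  J2: completes at 18
  J3: completes at 37
  J4: completes at 56
Sum = 116
Average = 116/4
= 29.00


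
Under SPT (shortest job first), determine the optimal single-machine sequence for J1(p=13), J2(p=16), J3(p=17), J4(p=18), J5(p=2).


SPT: sort by shortest processing time
  J5: p=2
  J1: p=13
  J2: p=16
  J3: p=17
  J4: p=18
Order: J5 → J1 → J2 → J3 → J4


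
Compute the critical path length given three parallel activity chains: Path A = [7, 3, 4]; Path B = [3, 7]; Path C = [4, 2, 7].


Path A: 7 + 3 + 4 = 14
Path B: 3 + 7 = 10
Path C: 4 + 2 + 7 = 13
Critical path = longest = max(14, 10, 13)
= 14 (Path A)


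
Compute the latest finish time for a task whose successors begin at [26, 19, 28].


LF = min of all successor start times
Successors start at: [26, 19, 28]
LF = min(26, 19, 28)
= 19


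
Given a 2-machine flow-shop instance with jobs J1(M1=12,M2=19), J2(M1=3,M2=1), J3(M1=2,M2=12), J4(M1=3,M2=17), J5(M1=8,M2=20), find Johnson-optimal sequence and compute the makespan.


Johnson's rule:
Group 1 (M1≤M2, sort by M1): ['J3', 'J4', 'J5', 'J1']
Group 2 (M1>M2, sort desc M2): ['J2']
Sequence: J3 → J4 → J5 → J1 → J2
Makespan calculation:
  J3: M1 done=2, M2 done=14
  J4: M1 done=5, M2 done=31
  J5: M1 done=13, M2 done=51
  J1: M1 done=25, M2 done=70
  J2: M1 done=28, M2 done=71
= Sequence: J3 → J4 → J5 → J1 → J2, Makespan: 71


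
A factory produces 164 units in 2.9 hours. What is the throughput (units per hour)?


Throughput = units / time
= 164 / 2.9
= 56.6 units/hour


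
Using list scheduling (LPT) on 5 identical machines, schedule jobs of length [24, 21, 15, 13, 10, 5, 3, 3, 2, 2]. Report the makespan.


Jobs (LPT sorted): [24, 21, 15, 13, 10, 5, 3, 3, 2, 2]
Machines: 5
  J=24 → Machine 1 (load: 0+24=24)
  J=21 → Machine 2 (load: 0+21=21)
  J=15 → Machine 3 (load: 0+15=15)
  J=13 → Machine 4 (load: 0+13=13)
  J=10 → Machine 5 (load: 0+10=10)
  J=5 → Machine 5 (load: 10+5=15)
  J=3 → Machine 4 (load: 13+3=16)
  J=3 → Machine 3 (load: 15+3=18)
  J=2 → Machine 5 (load: 15+2=17)
  J=2 → Machine 4 (load: 16+2=18)
Machine loads: [24, 21, 18, 18, 17]
Makespan = max = 24 time units


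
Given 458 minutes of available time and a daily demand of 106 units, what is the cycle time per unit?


Cycle time = available time / demand
= 458 / 106
= 4.32 min/unit


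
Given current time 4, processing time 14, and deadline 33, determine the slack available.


Slack = due - current_time - processing
= 33 - 4 - 14
= 15


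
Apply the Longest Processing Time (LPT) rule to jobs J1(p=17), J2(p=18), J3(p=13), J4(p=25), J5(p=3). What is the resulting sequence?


LPT: sort by longest processing time first
  J4: p=25
  J2: p=18
  J1: p=17
  J3: p=13
  J5: p=3
Order: J4 → J2 → J1 → J3 → J5


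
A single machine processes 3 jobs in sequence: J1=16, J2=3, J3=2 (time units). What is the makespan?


Sequential makespan: sum all processing times
= 16 + 3 + 2
= 21 time units


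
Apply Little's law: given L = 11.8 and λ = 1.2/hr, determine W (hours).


Little's law: L = λW → W = L / λ
= 11.8 / 1.2
= 9.83 hours


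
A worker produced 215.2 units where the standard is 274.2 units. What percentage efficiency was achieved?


Efficiency = (actual / standard) × 100
= (215.2 / 274.2) × 100
= 78.5%


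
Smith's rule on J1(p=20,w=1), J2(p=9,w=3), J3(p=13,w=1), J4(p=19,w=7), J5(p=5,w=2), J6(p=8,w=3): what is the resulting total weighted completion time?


WSPT order (by p/w): J5 → J6 → J4 → J2 → J3 → J1
  J5: C=5, w·C=2×5=10
  J6: C=13, w·C=3×13=39
  J4: C=32, w·C=7×32=224
  J2: C=41, w·C=3×41=123
  J3: C=54, w·C=1×54=54
  J1: C=74, w·C=1×74=74
Σ w·C = 524
= 524


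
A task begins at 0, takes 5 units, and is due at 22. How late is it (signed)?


Completion = 0 + 5 = 5
Lateness = C - d = 5 - 22
= -17


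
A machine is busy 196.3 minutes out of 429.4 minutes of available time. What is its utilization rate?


Utilization = busy / total × 100
= 196.3 / 429.4 × 100
= 45.7%


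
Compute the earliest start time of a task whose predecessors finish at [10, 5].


ES = max of all predecessor completion times
Predecessors: [10, 5]
ES = max(10, 5)
= 10


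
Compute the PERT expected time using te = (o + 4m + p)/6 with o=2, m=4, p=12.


te = (o + 4m + p) / 6
= (2 + 4×4 + 12) / 6
= (2 + 16 + 12) / 6
= 30 / 6
= 5.00


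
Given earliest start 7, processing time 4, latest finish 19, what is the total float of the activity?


EF = ES + duration = 7 + 4 = 11
LS = LF - duration = 19 - 4 = 15
Total Float = LF - EF = 19 - 11
(or LS - ES = 15 - 7)
= 8


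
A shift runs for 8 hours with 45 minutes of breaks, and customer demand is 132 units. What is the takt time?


Available = 8×60 - 45 = 435 min
Takt time = 435 / 132
= 3.30 min/unit


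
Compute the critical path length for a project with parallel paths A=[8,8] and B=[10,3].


Path A: 8 + 8 = 16
Path B: 10 + 3 = 13
Critical path = longest = max(16, 13)
= 16 (Path A)


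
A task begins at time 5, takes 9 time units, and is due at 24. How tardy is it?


Completion = start + processing = 5 + 9 = 14
Tardiness = max(0, C - d) = max(0, 14 - 24)
= max(0, -10)
= 0


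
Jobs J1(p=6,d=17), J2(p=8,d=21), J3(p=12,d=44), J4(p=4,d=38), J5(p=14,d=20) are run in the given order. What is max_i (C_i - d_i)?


Lateness per job (L = C - d):
  J1: C=6, d=17, L=-11
  J2: C=14, d=21, L=-7
  J3: C=26, d=44, L=-18
  J4: C=30, d=38, L=-8
  J5: C=44, d=20, L=24
Lmax = max(-11, -7, -18, -8, 24)
= 24


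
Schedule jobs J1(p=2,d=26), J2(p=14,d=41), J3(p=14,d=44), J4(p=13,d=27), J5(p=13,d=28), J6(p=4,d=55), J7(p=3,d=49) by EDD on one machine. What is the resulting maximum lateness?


EDD order: J1 → J4 → J5 → J2 → J3 → J7 → J6
Completion and lateness:
  J1: C=2, d=26, L=2-26=-24
  J4: C=15, d=27, L=15-27=-12
  J5: C=28, d=28, L=28-28=0
  J2: C=42, d=41, L=42-41=1
  J3: C=56, d=44, L=56-44=12
  J7: C=59, d=49, L=59-49=10
  J6: C=63, d=55, L=63-55=8
Lmax = max(-24, -12, 0, 1, 12, 10, 8)
= 12


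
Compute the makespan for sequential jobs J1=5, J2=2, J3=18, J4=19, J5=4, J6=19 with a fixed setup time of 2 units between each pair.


Makespan = Σ processing + (n-1) × setup
= (5 + 2 + 18 + 19 + 4 + 19) + (6-1)×2
= 67 + 10
= 77 time units


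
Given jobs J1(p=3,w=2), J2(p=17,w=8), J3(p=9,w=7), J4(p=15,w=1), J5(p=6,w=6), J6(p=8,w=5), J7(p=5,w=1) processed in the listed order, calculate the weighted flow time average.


Completion times:
  J1: C=3, w×C=2×3=6
  J2: C=20, w×C=8×20=160
  J3: C=29, w×C=7×29=203
  J4: C=44, w×C=1×44=44
  J5: C=50, w×C=6×50=300
  J6: C=58, w×C=5×58=290
  J7: C=63, w×C=1×63=63
Sum w×C = 1066
Sum w = 30
Weighted avg = 1066/30
= 35.53


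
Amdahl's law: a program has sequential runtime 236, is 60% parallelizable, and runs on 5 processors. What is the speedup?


Amdahl's law: T_p = T × ((1-p) + p/N)
= 236 × ((1-0.6) + 0.6/5)
= 236 × (0.40 + 0.1200)
= 236 × 0.5200
= 122.72
Speedup = 236/122.72
= 1.92×


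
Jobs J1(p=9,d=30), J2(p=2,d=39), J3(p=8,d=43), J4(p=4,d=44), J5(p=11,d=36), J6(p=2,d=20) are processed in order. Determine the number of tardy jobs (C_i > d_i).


Completion vs due date:
  J1: C=9, d=30 → on time
  J2: C=11, d=39 → on time
  J3: C=19, d=43 → on time
  J4: C=23, d=44 → on time
  J5: C=34, d=36 → on time
  J6: C=36, d=20 → TARDY
Tardy jobs: J6
Count = 1


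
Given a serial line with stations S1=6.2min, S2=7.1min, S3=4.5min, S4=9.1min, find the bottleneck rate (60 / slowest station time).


Bottleneck = longest station time
Station times: [6.2, 7.1, 4.5, 9.1]
Max = 9.1 min
Rate = 60 / 9.1
= 6.59 units/hour (bottleneck: 9.1min)


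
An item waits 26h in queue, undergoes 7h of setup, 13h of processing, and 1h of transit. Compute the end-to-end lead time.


Lead time = queue + setup + processing + transit
= 26 + 7 + 13 + 1
= 47 hours


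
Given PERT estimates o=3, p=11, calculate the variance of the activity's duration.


σ² = ((p - o) / 6)² = (p - o)² / 36
= (11 - 3)² / 36
= 8² / 36
= 64 / 36
= 1.7778


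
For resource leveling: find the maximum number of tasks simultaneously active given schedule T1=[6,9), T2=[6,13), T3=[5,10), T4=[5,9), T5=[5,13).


Check each time point for overlaps:
  t=6: 5 tasks active (T1, T2, T3, T4, T5)
Max concurrent = 5


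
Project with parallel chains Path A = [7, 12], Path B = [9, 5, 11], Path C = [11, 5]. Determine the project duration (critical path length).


Path A: 7 + 12 = 19
Path B: 9 + 5 + 11 = 25
Path C: 11 + 5 = 16
Critical path = longest = max(19, 25, 16)
= 25 (Path B)


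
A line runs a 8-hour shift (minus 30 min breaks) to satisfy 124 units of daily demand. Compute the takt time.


Available = 8×60 - 30 = 450 min
Takt time = 450 / 124
= 3.63 min/unit


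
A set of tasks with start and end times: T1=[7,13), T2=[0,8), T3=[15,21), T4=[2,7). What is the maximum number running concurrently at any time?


Check each time point for overlaps:
  t=2: 2 tasks active (T2, T4)
Max concurrent = 2


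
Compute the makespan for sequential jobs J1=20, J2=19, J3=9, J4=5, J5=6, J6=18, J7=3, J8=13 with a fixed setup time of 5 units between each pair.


Makespan = Σ processing + (n-1) × setup
= (20 + 19 + 9 + 5 + 6 + 18 + 3 + 13) + (8-1)×5
= 93 + 35
= 128 time units


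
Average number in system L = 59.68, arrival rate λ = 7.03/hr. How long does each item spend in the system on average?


Little's law: L = λW → W = L / λ
= 59.68 / 7.03
= 8.49 hours


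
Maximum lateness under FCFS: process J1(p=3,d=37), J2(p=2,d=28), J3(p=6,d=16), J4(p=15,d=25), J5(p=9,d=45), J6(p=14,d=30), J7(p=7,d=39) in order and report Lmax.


Lateness per job (L = C - d):
  J1: C=3, d=37, L=-34
  J2: C=5, d=28, L=-23
  J3: C=11, d=16, L=-5
  J4: C=26, d=25, L=1
  J5: C=35, d=45, L=-10
  J6: C=49, d=30, L=19
  J7: C=56, d=39, L=17
Lmax = max(-34, -23, -5, 1, -10, 19, 17)
= 19


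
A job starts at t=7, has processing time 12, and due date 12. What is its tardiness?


Completion = start + processing = 7 + 12 = 19
Tardiness = max(0, C - d) = max(0, 19 - 12)
= max(0, 7)
= 7


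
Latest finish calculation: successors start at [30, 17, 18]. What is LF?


LF = min of all successor start times
Successors start at: [30, 17, 18]
LF = min(30, 17, 18)
= 17


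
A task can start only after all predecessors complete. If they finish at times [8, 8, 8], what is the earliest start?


ES = max of all predecessor completion times
Predecessors: [8, 8, 8]
ES = max(8, 8, 8)
= 8


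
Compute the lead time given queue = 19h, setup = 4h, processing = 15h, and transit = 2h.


Lead time = queue + setup + processing + transit
= 19 + 4 + 15 + 2
= 40 hours


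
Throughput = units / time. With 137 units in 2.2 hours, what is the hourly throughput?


Throughput = units / time
= 137 / 2.2
= 62.3 units/hour


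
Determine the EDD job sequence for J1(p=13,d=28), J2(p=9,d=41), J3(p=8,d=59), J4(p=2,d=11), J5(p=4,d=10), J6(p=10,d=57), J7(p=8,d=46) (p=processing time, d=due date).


EDD: sort by earliest due date
  J5: d=10, p=4
  J4: d=11, p=2
  J1: d=28, p=13
  J2: d=41, p=9
  J7: d=46, p=8
  J6: d=57, p=10
  J3: d=59, p=8
Order: J5 → J4 → J1 → J2 → J7 → J6 → J3


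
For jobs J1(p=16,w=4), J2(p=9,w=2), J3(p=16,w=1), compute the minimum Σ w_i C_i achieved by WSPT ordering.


WSPT order (by p/w): J1 → J2 → J3
  J1: C=16, w·C=4×16=64
  J2: C=25, w·C=2×25=50
  J3: C=41, w·C=1×41=41
Σ w·C = 155
= 155


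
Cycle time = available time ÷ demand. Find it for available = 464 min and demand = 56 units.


Cycle time = available time / demand
= 464 / 56
= 8.29 min/unit


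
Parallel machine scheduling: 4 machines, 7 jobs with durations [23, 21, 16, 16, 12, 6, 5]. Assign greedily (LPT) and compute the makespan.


Jobs (LPT sorted): [23, 21, 16, 16, 12, 6, 5]
Machines: 4
  J=23 → Machine 1 (load: 0+23=23)
  J=21 → Machine 2 (load: 0+21=21)
  J=16 → Machine 3 (load: 0+16=16)
  J=16 → Machine 4 (load: 0+16=16)
  J=12 → Machine 3 (load: 16+12=28)
  J=6 → Machine 4 (load: 16+6=22)
  J=5 → Machine 2 (load: 21+5=26)
Machine loads: [23, 26, 28, 22]
Makespan = max = 28 time units


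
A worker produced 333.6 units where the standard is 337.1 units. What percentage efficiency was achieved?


Efficiency = (actual / standard) × 100
= (333.6 / 337.1) × 100
= 99.0%


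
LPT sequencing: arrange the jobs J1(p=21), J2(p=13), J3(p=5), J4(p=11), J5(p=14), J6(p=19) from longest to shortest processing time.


LPT: sort by longest processing time first
  J1: p=21
  J6: p=19
  J5: p=14
  J2: p=13
  J4: p=11
  J3: p=5
Order: J1 → J6 → J5 → J2 → J4 → J3


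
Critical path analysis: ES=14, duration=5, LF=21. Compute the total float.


EF = ES + duration = 14 + 5 = 19
LS = LF - duration = 21 - 5 = 16
Total Float = LF - EF = 21 - 19
(or LS - ES = 16 - 14)
= 2


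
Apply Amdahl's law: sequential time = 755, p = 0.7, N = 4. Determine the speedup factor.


Amdahl's law: T_p = T × ((1-p) + p/N)
= 755 × ((1-0.7) + 0.7/4)
= 755 × (0.30 + 0.1750)
= 755 × 0.4750
= 358.62
Speedup = 755/358.62
= 2.11×


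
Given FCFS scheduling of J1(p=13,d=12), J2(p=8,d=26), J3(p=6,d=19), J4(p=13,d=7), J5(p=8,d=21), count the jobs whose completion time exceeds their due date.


Completion vs due date:
  J1: C=13, d=12 → TARDY
  J2: C=21, d=26 → on time
  J3: C=27, d=19 → TARDY
  J4: C=40, d=7 → TARDY
  J5: C=48, d=21 → TARDY
Tardy jobs: J1, J3, J4, J5
Count = 4


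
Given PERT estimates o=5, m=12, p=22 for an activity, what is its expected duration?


te = (o + 4m + p) / 6
= (5 + 4×12 + 22) / 6
= (5 + 48 + 22) / 6
= 75 / 6
= 12.50


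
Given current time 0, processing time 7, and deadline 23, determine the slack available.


Slack = due - current_time - processing
= 23 - 0 - 7
= 16


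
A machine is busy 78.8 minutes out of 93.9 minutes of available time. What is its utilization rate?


Utilization = busy / total × 100
= 78.8 / 93.9 × 100
= 83.9%


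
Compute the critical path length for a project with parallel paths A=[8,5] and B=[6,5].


Path A: 8 + 5 = 13
Path B: 6 + 5 = 11
Critical path = longest = max(13, 11)
= 13 (Path A)


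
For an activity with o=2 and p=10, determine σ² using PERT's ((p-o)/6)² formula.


σ² = ((p - o) / 6)² = (p - o)² / 36
= (10 - 2)² / 36
= 8² / 36
= 64 / 36
= 1.7778


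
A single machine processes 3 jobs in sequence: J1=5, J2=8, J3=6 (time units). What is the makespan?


Sequential makespan: sum all processing times
= 5 + 8 + 6
= 19 time units


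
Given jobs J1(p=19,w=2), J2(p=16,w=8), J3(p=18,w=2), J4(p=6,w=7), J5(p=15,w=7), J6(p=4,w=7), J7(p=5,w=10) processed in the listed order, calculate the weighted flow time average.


Completion times:
  J1: C=19, w×C=2×19=38
  J2: C=35, w×C=8×35=280
  J3: C=53, w×C=2×53=106
  J4: C=59, w×C=7×59=413
  J5: C=74, w×C=7×74=518
  J6: C=78, w×C=7×78=546
  J7: C=83, w×C=10×83=830
Sum w×C = 2731
Sum w = 43
Weighted avg = 2731/43
= 63.51


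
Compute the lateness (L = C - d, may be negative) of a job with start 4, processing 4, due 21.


Completion = 4 + 4 = 8
Lateness = C - d = 8 - 21
= -13


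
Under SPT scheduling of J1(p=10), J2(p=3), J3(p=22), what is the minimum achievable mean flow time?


SPT order: J2 → J1 → J3
Completion times:
  J2: C=3
  J1: C=13
  J3: C=35
Sum = 51, n = 3
Mean flow = 51/3
= 17.00


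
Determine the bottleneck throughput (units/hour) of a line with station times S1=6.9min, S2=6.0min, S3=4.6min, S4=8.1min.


Bottleneck = longest station time
Station times: [6.9, 6.0, 4.6, 8.1]
Max = 8.1 min
Rate = 60 / 8.1
= 7.41 units/hour (bottleneck: 8.1min)


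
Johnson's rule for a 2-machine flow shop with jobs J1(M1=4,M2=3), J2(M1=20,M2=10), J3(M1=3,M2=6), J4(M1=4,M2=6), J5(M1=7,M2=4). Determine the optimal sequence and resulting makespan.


Johnson's rule:
Group 1 (M1≤M2, sort by M1): ['J3', 'J4']
Group 2 (M1>M2, sort desc M2): ['J2', 'J5', 'J1']
Sequence: J3 → J4 → J2 → J5 → J1
Makespan calculation:
  J3: M1 done=3, M2 done=9
  J4: M1 done=7, M2 done=15
  J2: M1 done=27, M2 done=37
  J5: M1 done=34, M2 done=41
  J1: M1 done=38, M2 done=44
= Sequence: J3 → J4 → J2 → J5 → J1, Makespan: 44


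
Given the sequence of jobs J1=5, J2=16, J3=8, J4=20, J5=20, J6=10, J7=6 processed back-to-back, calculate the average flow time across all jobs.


Completion times:
  J1: completes at 5
  J2: completes at 21
  J3: completes at 29
  J4: completes at 49
  J5: completes at 69
  J6: completes at 79
  J7: completes at 85
Sum = 337
Average = 337/7
= 48.14


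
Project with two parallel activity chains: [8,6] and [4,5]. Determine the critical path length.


Path A: 8 + 6 = 14
Path B: 4 + 5 = 9
Critical path = longest = max(14, 9)
= 14 (Path A)


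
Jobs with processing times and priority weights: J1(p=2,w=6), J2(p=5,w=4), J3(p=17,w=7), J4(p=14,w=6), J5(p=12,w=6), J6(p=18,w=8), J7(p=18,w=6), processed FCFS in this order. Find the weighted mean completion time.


Completion times:
  J1: C=2, w×C=6×2=12
  J2: C=7, w×C=4×7=28
  J3: C=24, w×C=7×24=168
  J4: C=38, w×C=6×38=228
  J5: C=50, w×C=6×50=300
  J6: C=68, w×C=8×68=544
  J7: C=86, w×C=6×86=516
Sum w×C = 1796
Sum w = 43
Weighted avg = 1796/43
= 41.77


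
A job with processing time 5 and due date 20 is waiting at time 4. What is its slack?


Slack = due - current_time - processing
= 20 - 4 - 5
= 11


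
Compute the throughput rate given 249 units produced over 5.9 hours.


Throughput = units / time
= 249 / 5.9
= 42.2 units/hour


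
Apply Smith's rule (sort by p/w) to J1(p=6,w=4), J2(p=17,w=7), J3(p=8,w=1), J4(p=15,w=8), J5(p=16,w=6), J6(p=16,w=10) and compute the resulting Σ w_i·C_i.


WSPT order (by p/w): J1 → J6 → J4 → J2 → J5 → J3
  J1: C=6, w·C=4×6=24
  J6: C=22, w·C=10×22=220
  J4: C=37, w·C=8×37=296
  J2: C=54, w·C=7×54=378
  J5: C=70, w·C=6×70=420
  J3: C=78, w·C=1×78=78
Σ w·C = 1416
= 1416


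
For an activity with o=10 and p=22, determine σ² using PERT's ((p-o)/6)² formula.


σ² = ((p - o) / 6)² = (p - o)² / 36
= (22 - 10)² / 36
= 12² / 36
= 144 / 36
= 4.0000


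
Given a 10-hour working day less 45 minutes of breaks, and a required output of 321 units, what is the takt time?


Available = 10×60 - 45 = 555 min
Takt time = 555 / 321
= 1.73 min/unit


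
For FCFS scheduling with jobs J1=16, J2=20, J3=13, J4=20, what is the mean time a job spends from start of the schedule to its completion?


Completion times:
  J1: completes at 16
  J2: completes at 36
  J3: completes at 49
  J4: completes at 69
Sum = 170
Average = 170/4
= 42.50


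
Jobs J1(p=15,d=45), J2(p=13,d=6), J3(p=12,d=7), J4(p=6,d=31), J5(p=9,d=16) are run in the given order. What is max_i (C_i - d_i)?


Lateness per job (L = C - d):
  J1: C=15, d=45, L=-30
  J2: C=28, d=6, L=22
  J3: C=40, d=7, L=33
  J4: C=46, d=31, L=15
  J5: C=55, d=16, L=39
Lmax = max(-30, 22, 33, 15, 39)
= 39


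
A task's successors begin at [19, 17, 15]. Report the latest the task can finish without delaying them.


LF = min of all successor start times
Successors start at: [19, 17, 15]
LF = min(19, 17, 15)
= 15


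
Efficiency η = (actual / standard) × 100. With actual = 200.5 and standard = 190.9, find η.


Efficiency = (actual / standard) × 100
= (200.5 / 190.9) × 100
= 105.0%


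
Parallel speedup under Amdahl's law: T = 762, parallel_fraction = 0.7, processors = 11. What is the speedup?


Amdahl's law: T_p = T × ((1-p) + p/N)
= 762 × ((1-0.7) + 0.7/11)
= 762 × (0.30 + 0.0636)
= 762 × 0.3636
= 277.09
Speedup = 762/277.09
= 2.75×


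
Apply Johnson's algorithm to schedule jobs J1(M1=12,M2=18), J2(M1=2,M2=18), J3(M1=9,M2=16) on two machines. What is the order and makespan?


Johnson's rule:
Group 1 (M1≤M2, sort by M1): ['J2', 'J3', 'J1']
Group 2 (M1>M2, sort desc M2): []
Sequence: J2 → J3 → J1
Makespan calculation:
  J2: M1 done=2, M2 done=20
  J3: M1 done=11, M2 done=36
  J1: M1 done=23, M2 done=54
= Sequence: J2 → J3 → J1, Makespan: 54


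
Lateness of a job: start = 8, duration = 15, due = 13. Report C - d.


Completion = 8 + 15 = 23
Lateness = C - d = 23 - 13
= 10


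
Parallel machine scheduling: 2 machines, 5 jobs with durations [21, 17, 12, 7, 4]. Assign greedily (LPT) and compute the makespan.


Jobs (LPT sorted): [21, 17, 12, 7, 4]
Machines: 2
  J=21 → Machine 1 (load: 0+21=21)
  J=17 → Machine 2 (load: 0+17=17)
  J=12 → Machine 2 (load: 17+12=29)
  J=7 → Machine 1 (load: 21+7=28)
  J=4 → Machine 1 (load: 28+4=32)
Machine loads: [32, 29]
Makespan = max = 32 time units


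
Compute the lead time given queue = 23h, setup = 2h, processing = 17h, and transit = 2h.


Lead time = queue + setup + processing + transit
= 23 + 2 + 17 + 2
= 44 hours


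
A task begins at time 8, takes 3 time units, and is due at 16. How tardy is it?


Completion = start + processing = 8 + 3 = 11
Tardiness = max(0, C - d) = max(0, 11 - 16)
= max(0, -5)
= 0


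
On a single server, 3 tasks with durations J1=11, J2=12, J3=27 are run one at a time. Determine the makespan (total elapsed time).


Sequential makespan: sum all processing times
= 11 + 12 + 27
= 50 time units


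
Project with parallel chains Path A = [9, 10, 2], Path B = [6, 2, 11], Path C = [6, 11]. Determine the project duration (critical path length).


Path A: 9 + 10 + 2 = 21
Path B: 6 + 2 + 11 = 19
Path C: 6 + 11 = 17
Critical path = longest = max(21, 19, 17)
= 21 (Path A)


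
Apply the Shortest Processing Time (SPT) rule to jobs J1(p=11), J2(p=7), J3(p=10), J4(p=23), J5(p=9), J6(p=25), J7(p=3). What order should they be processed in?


SPT: sort by shortest processing time
  J7: p=3
  J2: p=7
  J5: p=9
  J3: p=10
  J1: p=11
  J4: p=23
  J6: p=25
Order: J7 → J2 → J5 → J3 → J1 → J4 → J6


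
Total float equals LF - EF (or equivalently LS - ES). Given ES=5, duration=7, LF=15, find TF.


EF = ES + duration = 5 + 7 = 12
LS = LF - duration = 15 - 7 = 8
Total Float = LF - EF = 15 - 12
(or LS - ES = 8 - 5)
= 3


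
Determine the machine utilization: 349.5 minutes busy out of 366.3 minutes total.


Utilization = busy / total × 100
= 349.5 / 366.3 × 100
= 95.4%


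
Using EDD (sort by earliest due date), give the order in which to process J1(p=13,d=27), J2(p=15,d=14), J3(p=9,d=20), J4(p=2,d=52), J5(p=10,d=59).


EDD: sort by earliest due date
  J2: d=14, p=15
  J3: d=20, p=9
  J1: d=27, p=13
  J4: d=52, p=2
  J5: d=59, p=10
Order: J2 → J3 → J1 → J4 → J5


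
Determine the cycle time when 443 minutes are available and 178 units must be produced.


Cycle time = available time / demand
= 443 / 178
= 2.49 min/unit


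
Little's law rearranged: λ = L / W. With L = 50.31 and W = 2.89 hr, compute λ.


Little's law: L = λW → λ = L / W
= 50.31 / 2.89
= 17.41 per hour


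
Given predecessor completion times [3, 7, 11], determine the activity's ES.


ES = max of all predecessor completion times
Predecessors: [3, 7, 11]
ES = max(3, 7, 11)
= 11


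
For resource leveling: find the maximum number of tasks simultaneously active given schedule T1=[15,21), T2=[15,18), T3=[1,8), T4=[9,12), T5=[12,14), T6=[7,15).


Check each time point for overlaps:
  t=7: 2 tasks active (T3, T6)
Max concurrent = 2


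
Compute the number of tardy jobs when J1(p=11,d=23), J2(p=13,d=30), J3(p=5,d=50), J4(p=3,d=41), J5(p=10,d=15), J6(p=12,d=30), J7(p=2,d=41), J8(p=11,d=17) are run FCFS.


Completion vs due date:
  J1: C=11, d=23 → on time
  J2: C=24, d=30 → on time
  J3: C=29, d=50 → on time
  J4: C=32, d=41 → on time
  J5: C=42, d=15 → TARDY
  J6: C=54, d=30 → TARDY
  J7: C=56, d=41 → TARDY
  J8: C=67, d=17 → TARDY
Tardy jobs: J5, J6, J7, J8
Count = 4


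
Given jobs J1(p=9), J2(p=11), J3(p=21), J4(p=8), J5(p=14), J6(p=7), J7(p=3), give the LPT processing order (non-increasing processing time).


LPT: sort by longest processing time first
  J3: p=21
  J5: p=14
  J2: p=11
  J1: p=9
  J4: p=8
  J6: p=7
  J7: p=3
Order: J3 → J5 → J2 → J1 → J4 → J6 → J7


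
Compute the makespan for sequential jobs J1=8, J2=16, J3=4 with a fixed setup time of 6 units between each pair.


Makespan = Σ processing + (n-1) × setup
= (8 + 16 + 4) + (3-1)×6
= 28 + 12
= 40 time units


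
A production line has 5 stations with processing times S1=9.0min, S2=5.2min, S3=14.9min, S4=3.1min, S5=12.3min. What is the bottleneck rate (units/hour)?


Bottleneck = longest station time
Station times: [9.0, 5.2, 14.9, 3.1, 12.3]
Max = 14.9 min
Rate = 60 / 14.9
= 4.03 units/hour (bottleneck: 14.9min)


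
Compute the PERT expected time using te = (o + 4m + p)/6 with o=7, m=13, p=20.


te = (o + 4m + p) / 6
= (7 + 4×13 + 20) / 6
= (7 + 52 + 20) / 6
= 79 / 6
= 13.17


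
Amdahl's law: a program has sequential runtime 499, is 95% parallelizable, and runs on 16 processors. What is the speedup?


Amdahl's law: T_p = T × ((1-p) + p/N)
= 499 × ((1-0.95) + 0.95/16)
= 499 × (0.05 + 0.0594)
= 499 × 0.1094
= 54.58
Speedup = 499/54.58
= 9.14×


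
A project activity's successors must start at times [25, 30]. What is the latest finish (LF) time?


LF = min of all successor start times
Successors start at: [25, 30]
LF = min(25, 30)
= 25


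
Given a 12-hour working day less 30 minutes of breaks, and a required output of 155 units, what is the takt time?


Available = 12×60 - 30 = 690 min
Takt time = 690 / 155
= 4.45 min/unit


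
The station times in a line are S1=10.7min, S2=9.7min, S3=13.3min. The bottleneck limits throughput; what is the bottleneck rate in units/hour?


Bottleneck = longest station time
Station times: [10.7, 9.7, 13.3]
Max = 13.3 min
Rate = 60 / 13.3
= 4.51 units/hour (bottleneck: 13.3min)


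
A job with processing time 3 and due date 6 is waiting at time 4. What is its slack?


Slack = due - current_time - processing
= 6 - 4 - 3
= -1


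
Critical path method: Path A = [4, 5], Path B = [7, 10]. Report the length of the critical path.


Path A: 4 + 5 = 9
Path B: 7 + 10 = 17
Critical path = longest = max(9, 17)
= 17 (Path B)


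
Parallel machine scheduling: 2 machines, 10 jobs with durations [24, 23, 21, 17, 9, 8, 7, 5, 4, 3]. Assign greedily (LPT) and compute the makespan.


Jobs (LPT sorted): [24, 23, 21, 17, 9, 8, 7, 5, 4, 3]
Machines: 2
  J=24 → Machine 1 (load: 0+24=24)
  J=23 → Machine 2 (load: 0+23=23)
  J=21 → Machine 2 (load: 23+21=44)
  J=17 → Machine 1 (load: 24+17=41)
  J=9 → Machine 1 (load: 41+9=50)
  J=8 → Machine 2 (load: 44+8=52)
  J=7 → Machine 1 (load: 50+7=57)
  J=5 → Machine 2 (load: 52+5=57)
  J=4 → Machine 1 (load: 57+4=61)
  J=3 → Machine 2 (load: 57+3=60)
Machine loads: [61, 60]
Makespan = max = 61 time units


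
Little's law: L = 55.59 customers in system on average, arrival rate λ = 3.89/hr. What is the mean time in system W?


Little's law: L = λW → W = L / λ
= 55.59 / 3.89
= 14.29 hours


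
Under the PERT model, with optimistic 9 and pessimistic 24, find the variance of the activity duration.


σ² = ((p - o) / 6)² = (p - o)² / 36
= (24 - 9)² / 36
= 15² / 36
= 225 / 36
= 6.2500


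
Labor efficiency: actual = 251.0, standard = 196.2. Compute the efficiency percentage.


Efficiency = (actual / standard) × 100
= (251.0 / 196.2) × 100
= 127.9%


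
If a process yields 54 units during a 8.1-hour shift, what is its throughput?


Throughput = units / time
= 54 / 8.1
= 6.7 units/hour


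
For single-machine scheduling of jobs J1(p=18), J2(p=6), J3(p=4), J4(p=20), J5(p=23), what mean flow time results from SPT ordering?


SPT order: J3 → J2 → J1 → J4 → J5
Completion times:
  J3: C=4
  J2: C=10
  J1: C=28
  J4: C=48
  J5: C=71
Sum = 161, n = 5
Mean flow = 161/5
= 32.20


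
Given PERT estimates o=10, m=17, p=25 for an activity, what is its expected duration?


te = (o + 4m + p) / 6
= (10 + 4×17 + 25) / 6
= (10 + 68 + 25) / 6
= 103 / 6
= 17.17


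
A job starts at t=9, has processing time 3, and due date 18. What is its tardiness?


Completion = start + processing = 9 + 3 = 12
Tardiness = max(0, C - d) = max(0, 12 - 18)
= max(0, -6)
= 0


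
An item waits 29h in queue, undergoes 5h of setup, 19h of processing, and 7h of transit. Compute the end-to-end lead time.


Lead time = queue + setup + processing + transit
= 29 + 5 + 19 + 7
= 60 hours


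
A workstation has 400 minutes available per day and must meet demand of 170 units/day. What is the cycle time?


Cycle time = available time / demand
= 400 / 170
= 2.35 min/unit


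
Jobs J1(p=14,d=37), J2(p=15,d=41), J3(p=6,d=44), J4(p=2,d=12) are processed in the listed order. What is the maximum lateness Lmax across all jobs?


Lateness per job (L = C - d):
  J1: C=14, d=37, L=-23
  J2: C=29, d=41, L=-12
  J3: C=35, d=44, L=-9
  J4: C=37, d=12, L=25
Lmax = max(-23, -12, -9, 25)
= 25


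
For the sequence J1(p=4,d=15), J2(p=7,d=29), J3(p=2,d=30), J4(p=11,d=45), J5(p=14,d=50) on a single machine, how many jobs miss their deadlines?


Completion vs due date:
  J1: C=4, d=15 → on time
  J2: C=11, d=29 → on time
  J3: C=13, d=30 → on time
  J4: C=24, d=45 → on time
  J5: C=38, d=50 → on time
Tardy jobs: none
Count = 0


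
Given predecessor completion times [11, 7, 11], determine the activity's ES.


ES = max of all predecessor completion times
Predecessors: [11, 7, 11]
ES = max(11, 7, 11)
= 11


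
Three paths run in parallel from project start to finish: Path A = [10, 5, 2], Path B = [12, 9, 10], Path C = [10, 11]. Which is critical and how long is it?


Path A: 10 + 5 + 2 = 17
Path B: 12 + 9 + 10 = 31
Path C: 10 + 11 = 21
Critical path = longest = max(17, 31, 21)
= 31 (Path B)


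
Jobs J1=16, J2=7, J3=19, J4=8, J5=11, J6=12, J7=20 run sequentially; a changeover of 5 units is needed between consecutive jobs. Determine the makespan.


Makespan = Σ processing + (n-1) × setup
= (16 + 7 + 19 + 8 + 11 + 12 + 20) + (7-1)×5
= 93 + 30
= 123 time units


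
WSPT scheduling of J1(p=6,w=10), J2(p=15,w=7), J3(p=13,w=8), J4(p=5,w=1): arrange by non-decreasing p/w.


WSPT (Smith's rule): sort by p/w ascending
  J1: p/w = 6/10 = 0.600
  J3: p/w = 13/8 = 1.625
  J2: p/w = 15/7 = 2.143
  J4: p/w = 5/1 = 5.000
Order: J1 → J3 → J2 → J4


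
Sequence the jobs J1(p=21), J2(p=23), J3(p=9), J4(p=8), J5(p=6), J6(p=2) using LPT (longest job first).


LPT: sort by longest processing time first
  J2: p=23
  J1: p=21
  J3: p=9
  J4: p=8
  J5: p=6
  J6: p=2
Order: J2 → J1 → J3 → J4 → J5 → J6


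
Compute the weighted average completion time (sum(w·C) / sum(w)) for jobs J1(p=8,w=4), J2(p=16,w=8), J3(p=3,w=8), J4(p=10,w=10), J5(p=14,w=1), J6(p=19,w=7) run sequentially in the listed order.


Completion times:
  J1: C=8, w×C=4×8=32
  J2: C=24, w×C=8×24=192
  J3: C=27, w×C=8×27=216
  J4: C=37, w×C=10×37=370
  J5: C=51, w×C=1×51=51
  J6: C=70, w×C=7×70=490
Sum w×C = 1351
Sum w = 38
Weighted avg = 1351/38
= 35.55


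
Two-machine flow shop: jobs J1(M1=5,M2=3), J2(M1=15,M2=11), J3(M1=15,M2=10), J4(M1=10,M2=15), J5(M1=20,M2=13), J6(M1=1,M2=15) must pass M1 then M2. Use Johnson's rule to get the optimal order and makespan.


Johnson's rule:
Group 1 (M1≤M2, sort by M1): ['J6', 'J4']
Group 2 (M1>M2, sort desc M2): ['J5', 'J2', 'J3', 'J1']
Sequence: J6 → J4 → J5 → J2 → J3 → J1
Makespan calculation:
  J6: M1 done=1, M2 done=16
  J4: M1 done=11, M2 done=31
  J5: M1 done=31, M2 done=44
  J2: M1 done=46, M2 done=57
  J3: M1 done=61, M2 done=71
  J1: M1 done=66, M2 done=74
= Sequence: J6 → J4 → J5 → J2 → J3 → J1, Makespan: 74


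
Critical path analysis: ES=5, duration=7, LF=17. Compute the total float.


EF = ES + duration = 5 + 7 = 12
LS = LF - duration = 17 - 7 = 10
Total Float = LF - EF = 17 - 12
(or LS - ES = 10 - 5)
= 5


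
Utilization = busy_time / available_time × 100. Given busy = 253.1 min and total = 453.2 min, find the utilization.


Utilization = busy / total × 100
= 253.1 / 453.2 × 100
= 55.8%


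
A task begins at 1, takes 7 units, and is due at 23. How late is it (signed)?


Completion = 1 + 7 = 8
Lateness = C - d = 8 - 23
= -15


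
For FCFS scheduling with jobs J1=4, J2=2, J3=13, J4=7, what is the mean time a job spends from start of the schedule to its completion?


Completion times:
  J1: completes at 4
  J2: completes at 6
  J3: completes at 19
  J4: completes at 26
Sum = 55
Average = 55/4
= 13.75


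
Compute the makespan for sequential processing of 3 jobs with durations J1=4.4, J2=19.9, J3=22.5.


Sequential makespan: sum all processing times
= 4.4 + 19.9 + 22.5
= 46.8 time units


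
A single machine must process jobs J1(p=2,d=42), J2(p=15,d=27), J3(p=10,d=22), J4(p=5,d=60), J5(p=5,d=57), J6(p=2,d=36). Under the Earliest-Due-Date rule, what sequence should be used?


EDD: sort by earliest due date
  J3: d=22, p=10
  J2: d=27, p=15
  J6: d=36, p=2
  J1: d=42, p=2
  J5: d=57, p=5
  J4: d=60, p=5
Order: J3 → J2 → J6 → J1 → J5 → J4


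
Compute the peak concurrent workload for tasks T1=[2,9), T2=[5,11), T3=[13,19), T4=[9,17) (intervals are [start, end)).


Check each time point for overlaps:
  t=5: 2 tasks active (T1, T2)
Max concurrent = 2


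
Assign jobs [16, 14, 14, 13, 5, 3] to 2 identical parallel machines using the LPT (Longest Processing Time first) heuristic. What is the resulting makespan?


Jobs (LPT sorted): [16, 14, 14, 13, 5, 3]
Machines: 2
  J=16 → Machine 1 (load: 0+16=16)
  J=14 → Machine 2 (load: 0+14=14)
  J=14 → Machine 2 (load: 14+14=28)
  J=13 → Machine 1 (load: 16+13=29)
  J=5 → Machine 2 (load: 28+5=33)
  J=3 → Machine 1 (load: 29+3=32)
Machine loads: [32, 33]
Makespan = max = 33 time units


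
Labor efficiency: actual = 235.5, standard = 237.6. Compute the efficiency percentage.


Efficiency = (actual / standard) × 100
= (235.5 / 237.6) × 100
= 99.1%


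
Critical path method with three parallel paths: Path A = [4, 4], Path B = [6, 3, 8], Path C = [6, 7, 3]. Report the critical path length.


Path A: 4 + 4 = 8
Path B: 6 + 3 + 8 = 17
Path C: 6 + 7 + 3 = 16
Critical path = longest = max(8, 17, 16)
= 17 (Path B)


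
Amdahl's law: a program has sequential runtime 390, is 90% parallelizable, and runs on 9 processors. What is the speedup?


Amdahl's law: T_p = T × ((1-p) + p/N)
= 390 × ((1-0.9) + 0.9/9)
= 390 × (0.10 + 0.1000)
= 390 × 0.2000
= 78.00
Speedup = 390/78.00
= 5.00×


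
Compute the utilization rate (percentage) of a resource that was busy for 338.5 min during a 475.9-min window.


Utilization = busy / total × 100
= 338.5 / 475.9 × 100
= 71.1%
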